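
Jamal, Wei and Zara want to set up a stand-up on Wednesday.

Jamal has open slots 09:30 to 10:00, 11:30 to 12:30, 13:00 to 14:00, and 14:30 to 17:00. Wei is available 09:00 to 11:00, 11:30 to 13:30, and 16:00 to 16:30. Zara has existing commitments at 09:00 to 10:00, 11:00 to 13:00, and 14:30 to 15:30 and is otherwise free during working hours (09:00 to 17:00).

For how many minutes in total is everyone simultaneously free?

Zara free within 09:00–17:00: 10:00–11:00, 13:00–14:30, 15:30–17:00.
Jamal ∩ Wei: 09:30–10:00, 11:30–12:30, 13:00–13:30, 16:00–16:30.
Jamal ∩ Wei ∩ Zara: 13:00–13:30, 16:00–16:30.
Total common minutes: 30 + 30 = 60.

60 minutes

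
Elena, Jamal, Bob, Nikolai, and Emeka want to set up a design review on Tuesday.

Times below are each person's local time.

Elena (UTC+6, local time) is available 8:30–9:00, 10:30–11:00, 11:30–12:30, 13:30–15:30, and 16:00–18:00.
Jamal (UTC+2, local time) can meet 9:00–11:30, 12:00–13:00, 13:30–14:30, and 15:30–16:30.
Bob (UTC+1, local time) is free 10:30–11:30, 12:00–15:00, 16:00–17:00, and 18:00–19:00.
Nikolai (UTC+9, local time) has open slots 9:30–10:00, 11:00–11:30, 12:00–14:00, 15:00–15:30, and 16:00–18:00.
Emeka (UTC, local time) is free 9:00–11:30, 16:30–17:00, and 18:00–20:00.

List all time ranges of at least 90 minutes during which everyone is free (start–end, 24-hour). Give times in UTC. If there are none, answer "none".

none

Elena → UTC: 02:30–03:00, 04:30–05:00, 05:30–06:30, 07:30–09:30, 10:00–12:00.
Jamal → UTC: 07:00–09:30, 10:00–11:00, 11:30–12:30, 13:30–14:30.
Bob → UTC: 09:30–10:30, 11:00–14:00, 15:00–16:00, 17:00–18:00.
Nikolai → UTC: 00:30–01:00, 02:00–02:30, 03:00–05:00, 06:00–06:30, 07:00–09:00.
Emeka → UTC: 09:00–11:30, 16:30–17:00, 18:00–20:00.
Elena ∩ Jamal: 07:30–09:30, 10:00–11:00, 11:30–12:00.
Elena ∩ Jamal ∩ Bob: 10:00–10:30, 11:30–12:00.
Elena ∩ Jamal ∩ Bob ∩ Nikolai: (none).
Elena ∩ Jamal ∩ Bob ∩ Nikolai ∩ Emeka: (none).
Windows ≥ 90 min: (none).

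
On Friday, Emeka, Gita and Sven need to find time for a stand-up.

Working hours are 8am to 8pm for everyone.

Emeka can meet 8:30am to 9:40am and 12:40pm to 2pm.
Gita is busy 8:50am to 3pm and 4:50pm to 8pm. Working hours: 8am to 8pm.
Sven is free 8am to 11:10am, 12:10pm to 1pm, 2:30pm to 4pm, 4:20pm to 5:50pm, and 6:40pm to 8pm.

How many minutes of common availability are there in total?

Gita free within 08:00–20:00: 08:00–08:50, 15:00–16:50.
Emeka ∩ Gita: 08:30–08:50.
Emeka ∩ Gita ∩ Sven: 08:30–08:50.
Total common minutes: 20.

20 minutes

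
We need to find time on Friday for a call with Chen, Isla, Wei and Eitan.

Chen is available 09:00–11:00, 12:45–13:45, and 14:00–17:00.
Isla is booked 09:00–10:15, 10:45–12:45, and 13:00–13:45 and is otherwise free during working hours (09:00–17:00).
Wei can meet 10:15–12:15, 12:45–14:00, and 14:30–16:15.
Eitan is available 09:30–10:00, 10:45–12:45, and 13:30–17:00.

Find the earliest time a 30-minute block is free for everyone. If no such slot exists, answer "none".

Isla free within 09:00–17:00: 10:15–10:45, 12:45–13:00, 13:45–17:00.
Chen ∩ Isla: 10:15–10:45, 12:45–13:00, 14:00–17:00.
Chen ∩ Isla ∩ Wei: 10:15–10:45, 12:45–13:00, 14:30–16:15.
Chen ∩ Isla ∩ Wei ∩ Eitan: 14:30–16:15.
Windows ≥ 30 min: 14:30–16:15.
Earliest such window starts at 14:30.

14:30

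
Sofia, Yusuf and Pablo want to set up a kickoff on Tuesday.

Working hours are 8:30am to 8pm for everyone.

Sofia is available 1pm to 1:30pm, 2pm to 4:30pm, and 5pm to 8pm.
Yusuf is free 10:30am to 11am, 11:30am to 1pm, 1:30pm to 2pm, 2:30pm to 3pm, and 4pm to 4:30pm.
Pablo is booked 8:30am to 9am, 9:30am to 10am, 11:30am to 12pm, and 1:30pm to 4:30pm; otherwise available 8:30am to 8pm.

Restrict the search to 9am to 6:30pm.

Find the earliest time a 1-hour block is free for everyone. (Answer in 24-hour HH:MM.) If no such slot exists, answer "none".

none

Pablo free within 08:30–20:00: 09:00–09:30, 10:00–11:30, 12:00–13:30, 16:30–20:00.
Sofia ∩ Yusuf: 14:30–15:00, 16:00–16:30.
Sofia ∩ Yusuf ∩ Pablo: (none).
Restricted to 09:00–18:30: (none).
Windows ≥ 60 min: (none).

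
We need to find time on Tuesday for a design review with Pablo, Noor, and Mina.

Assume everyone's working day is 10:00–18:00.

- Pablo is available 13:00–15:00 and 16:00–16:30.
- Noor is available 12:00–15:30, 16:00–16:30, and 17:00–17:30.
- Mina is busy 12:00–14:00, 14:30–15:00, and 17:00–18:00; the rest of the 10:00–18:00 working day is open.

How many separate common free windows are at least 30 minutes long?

Mina free within 10:00–18:00: 10:00–12:00, 14:00–14:30, 15:00–17:00.
Pablo ∩ Noor: 13:00–15:00, 16:00–16:30.
Pablo ∩ Noor ∩ Mina: 14:00–14:30, 16:00–16:30.
Windows ≥ 30 min: 14:00–14:30, 16:00–16:30.
That's 2 windows.

2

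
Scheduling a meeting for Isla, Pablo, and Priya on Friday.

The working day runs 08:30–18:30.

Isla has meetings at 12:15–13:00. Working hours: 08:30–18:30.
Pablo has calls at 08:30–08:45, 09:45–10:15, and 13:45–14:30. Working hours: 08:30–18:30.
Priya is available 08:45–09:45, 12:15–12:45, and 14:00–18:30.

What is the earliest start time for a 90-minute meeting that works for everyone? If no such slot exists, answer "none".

14:30

Isla free within 08:30–18:30: 08:30–12:15, 13:00–18:30.
Pablo free within 08:30–18:30: 08:45–09:45, 10:15–13:45, 14:30–18:30.
Isla ∩ Pablo: 08:45–09:45, 10:15–12:15, 13:00–13:45, 14:30–18:30.
Isla ∩ Pablo ∩ Priya: 08:45–09:45, 14:30–18:30.
Windows ≥ 90 min: 14:30–18:30.
Earliest such window starts at 14:30.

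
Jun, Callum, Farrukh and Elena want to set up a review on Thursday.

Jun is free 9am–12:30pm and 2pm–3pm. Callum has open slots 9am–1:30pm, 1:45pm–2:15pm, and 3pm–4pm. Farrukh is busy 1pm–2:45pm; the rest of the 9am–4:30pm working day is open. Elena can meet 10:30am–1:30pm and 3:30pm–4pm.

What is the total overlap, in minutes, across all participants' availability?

Farrukh free within 09:00–16:30: 09:00–13:00, 14:45–16:30.
Jun ∩ Callum: 09:00–12:30, 14:00–14:15.
Jun ∩ Callum ∩ Farrukh: 09:00–12:30.
Jun ∩ Callum ∩ Farrukh ∩ Elena: 10:30–12:30.
Total common minutes: 120.

120 minutes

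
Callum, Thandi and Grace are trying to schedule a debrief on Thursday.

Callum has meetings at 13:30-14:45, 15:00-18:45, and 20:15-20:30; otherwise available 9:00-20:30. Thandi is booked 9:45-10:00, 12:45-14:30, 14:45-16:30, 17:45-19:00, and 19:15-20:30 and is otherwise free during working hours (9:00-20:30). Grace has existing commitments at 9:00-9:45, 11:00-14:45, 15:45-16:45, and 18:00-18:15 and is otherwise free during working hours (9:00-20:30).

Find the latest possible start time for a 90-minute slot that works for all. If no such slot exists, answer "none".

Callum free within 09:00–20:30: 09:00–13:30, 14:45–15:00, 18:45–20:15.
Thandi free within 09:00–20:30: 09:00–09:45, 10:00–12:45, 14:30–14:45, 16:30–17:45, 19:00–19:15.
Grace free within 09:00–20:30: 09:45–11:00, 14:45–15:45, 16:45–18:00, 18:15–20:30.
Callum ∩ Thandi: 09:00–09:45, 10:00–12:45, 19:00–19:15.
Callum ∩ Thandi ∩ Grace: 10:00–11:00, 19:00–19:15.
Windows ≥ 90 min: (none).

none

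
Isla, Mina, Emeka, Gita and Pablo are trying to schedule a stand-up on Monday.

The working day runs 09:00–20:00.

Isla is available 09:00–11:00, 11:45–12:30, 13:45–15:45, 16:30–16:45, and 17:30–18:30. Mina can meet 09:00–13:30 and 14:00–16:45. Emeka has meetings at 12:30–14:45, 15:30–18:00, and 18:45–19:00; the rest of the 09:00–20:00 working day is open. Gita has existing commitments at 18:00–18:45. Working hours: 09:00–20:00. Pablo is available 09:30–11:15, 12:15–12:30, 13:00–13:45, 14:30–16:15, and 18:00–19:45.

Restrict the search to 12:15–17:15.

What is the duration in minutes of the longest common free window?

45 minutes

Emeka free within 09:00–20:00: 09:00–12:30, 14:45–15:30, 18:00–18:45, 19:00–20:00.
Gita free within 09:00–20:00: 09:00–18:00, 18:45–20:00.
Isla ∩ Mina: 09:00–11:00, 11:45–12:30, 14:00–15:45, 16:30–16:45.
Isla ∩ Mina ∩ Emeka: 09:00–11:00, 11:45–12:30, 14:45–15:30.
Isla ∩ Mina ∩ Emeka ∩ Gita: 09:00–11:00, 11:45–12:30, 14:45–15:30.
Isla ∩ Mina ∩ Emeka ∩ Gita ∩ Pablo: 09:30–11:00, 12:15–12:30, 14:45–15:30.
Restricted to 12:15–17:15: 12:15–12:30, 14:45–15:30.
Common window lengths: 15, 45 min; longest is 45.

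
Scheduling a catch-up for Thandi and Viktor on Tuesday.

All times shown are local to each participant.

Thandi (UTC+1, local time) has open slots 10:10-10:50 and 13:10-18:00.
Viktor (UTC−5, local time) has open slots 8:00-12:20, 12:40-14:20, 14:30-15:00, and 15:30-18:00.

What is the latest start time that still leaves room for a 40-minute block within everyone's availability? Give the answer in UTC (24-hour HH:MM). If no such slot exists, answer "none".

Thandi → UTC: 09:10–09:50, 12:10–17:00.
Viktor → UTC: 13:00–17:20, 17:40–19:20, 19:30–20:00, 20:30–23:00.
Thandi ∩ Viktor: 13:00–17:00.
Windows ≥ 40 min: 13:00–17:00.
Latest start in the last window 13:00–17:00 is 17:00 − 40 min = 16:20.

16:20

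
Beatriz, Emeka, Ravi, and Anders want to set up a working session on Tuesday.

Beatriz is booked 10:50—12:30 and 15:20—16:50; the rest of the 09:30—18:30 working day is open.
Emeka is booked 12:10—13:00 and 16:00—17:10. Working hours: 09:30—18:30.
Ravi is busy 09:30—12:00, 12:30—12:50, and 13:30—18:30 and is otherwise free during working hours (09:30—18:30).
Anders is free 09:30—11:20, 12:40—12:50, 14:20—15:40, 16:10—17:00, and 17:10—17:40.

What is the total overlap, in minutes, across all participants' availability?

0 minutes

Beatriz free within 09:30–18:30: 09:30–10:50, 12:30–15:20, 16:50–18:30.
Emeka free within 09:30–18:30: 09:30–12:10, 13:00–16:00, 17:10–18:30.
Ravi free within 09:30–18:30: 12:00–12:30, 12:50–13:30.
Beatriz ∩ Emeka: 09:30–10:50, 13:00–15:20, 17:10–18:30.
Beatriz ∩ Emeka ∩ Ravi: 13:00–13:30.
Beatriz ∩ Emeka ∩ Ravi ∩ Anders: (none).
Total common minutes: 0.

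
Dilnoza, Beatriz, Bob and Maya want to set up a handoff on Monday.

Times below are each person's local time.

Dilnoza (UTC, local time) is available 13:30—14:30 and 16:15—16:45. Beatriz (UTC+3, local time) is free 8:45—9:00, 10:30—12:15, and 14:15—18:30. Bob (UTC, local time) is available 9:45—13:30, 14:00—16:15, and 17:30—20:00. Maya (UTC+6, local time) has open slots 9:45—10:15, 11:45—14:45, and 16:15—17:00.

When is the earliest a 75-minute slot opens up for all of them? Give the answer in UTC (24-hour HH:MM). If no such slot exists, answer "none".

Dilnoza → UTC: 13:30–14:30, 16:15–16:45.
Beatriz → UTC: 05:45–06:00, 07:30–09:15, 11:15–15:30.
Bob → UTC: 09:45–13:30, 14:00–16:15, 17:30–20:00.
Maya → UTC: 03:45–04:15, 05:45–08:45, 10:15–11:00.
Dilnoza ∩ Beatriz: 13:30–14:30.
Dilnoza ∩ Beatriz ∩ Bob: 14:00–14:30.
Dilnoza ∩ Beatriz ∩ Bob ∩ Maya: (none).
Windows ≥ 75 min: (none).

none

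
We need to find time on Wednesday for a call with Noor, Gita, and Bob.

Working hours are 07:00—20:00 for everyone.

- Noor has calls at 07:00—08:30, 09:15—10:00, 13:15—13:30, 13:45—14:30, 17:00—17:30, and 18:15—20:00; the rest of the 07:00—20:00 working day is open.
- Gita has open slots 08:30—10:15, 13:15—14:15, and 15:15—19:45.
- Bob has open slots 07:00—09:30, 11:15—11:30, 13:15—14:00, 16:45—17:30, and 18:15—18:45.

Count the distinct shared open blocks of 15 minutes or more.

3

Noor free within 07:00–20:00: 08:30–09:15, 10:00–13:15, 13:30–13:45, 14:30–17:00, 17:30–18:15.
Noor ∩ Gita: 08:30–09:15, 10:00–10:15, 13:30–13:45, 15:15–17:00, 17:30–18:15.
Noor ∩ Gita ∩ Bob: 08:30–09:15, 13:30–13:45, 16:45–17:00.
Windows ≥ 15 min: 08:30–09:15, 13:30–13:45, 16:45–17:00.
That's 3 windows.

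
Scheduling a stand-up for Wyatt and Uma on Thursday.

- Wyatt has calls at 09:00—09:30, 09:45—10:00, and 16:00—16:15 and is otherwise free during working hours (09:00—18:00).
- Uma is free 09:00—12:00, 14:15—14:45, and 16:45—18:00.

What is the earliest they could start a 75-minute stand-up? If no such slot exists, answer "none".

Wyatt free within 09:00–18:00: 09:30–09:45, 10:00–16:00, 16:15–18:00.
Wyatt ∩ Uma: 09:30–09:45, 10:00–12:00, 14:15–14:45, 16:45–18:00.
Windows ≥ 75 min: 10:00–12:00, 16:45–18:00.
Earliest such window starts at 10:00.

10:00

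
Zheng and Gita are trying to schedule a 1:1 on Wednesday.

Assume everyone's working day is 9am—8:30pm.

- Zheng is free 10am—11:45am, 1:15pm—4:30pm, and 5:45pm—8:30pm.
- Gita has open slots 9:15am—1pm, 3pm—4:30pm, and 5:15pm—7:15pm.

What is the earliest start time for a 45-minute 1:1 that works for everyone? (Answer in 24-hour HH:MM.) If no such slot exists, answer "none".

Zheng ∩ Gita: 10:00–11:45, 15:00–16:30, 17:45–19:15.
Windows ≥ 45 min: 10:00–11:45, 15:00–16:30, 17:45–19:15.
Earliest such window starts at 10:00.

10:00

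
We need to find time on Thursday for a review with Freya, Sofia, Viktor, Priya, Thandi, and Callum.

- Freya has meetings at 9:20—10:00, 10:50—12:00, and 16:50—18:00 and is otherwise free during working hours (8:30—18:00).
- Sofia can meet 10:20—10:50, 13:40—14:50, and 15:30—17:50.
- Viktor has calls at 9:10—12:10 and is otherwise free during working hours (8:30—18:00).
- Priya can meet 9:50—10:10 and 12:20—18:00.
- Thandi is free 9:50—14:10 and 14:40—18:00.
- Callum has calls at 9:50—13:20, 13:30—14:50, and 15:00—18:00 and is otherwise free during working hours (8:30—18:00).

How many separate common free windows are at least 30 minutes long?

0

Freya free within 08:30–18:00: 08:30–09:20, 10:00–10:50, 12:00–16:50.
Viktor free within 08:30–18:00: 08:30–09:10, 12:10–18:00.
Callum free within 08:30–18:00: 08:30–09:50, 13:20–13:30, 14:50–15:00.
Freya ∩ Sofia: 10:20–10:50, 13:40–14:50, 15:30–16:50.
Freya ∩ Sofia ∩ Viktor: 13:40–14:50, 15:30–16:50.
Freya ∩ Sofia ∩ Viktor ∩ Priya: 13:40–14:50, 15:30–16:50.
Freya ∩ Sofia ∩ Viktor ∩ Priya ∩ Thandi: 13:40–14:10, 14:40–14:50, 15:30–16:50.
Freya ∩ Sofia ∩ Viktor ∩ Priya ∩ Thandi ∩ Callum: (none).
Windows ≥ 30 min: (none).
That's 0 windows.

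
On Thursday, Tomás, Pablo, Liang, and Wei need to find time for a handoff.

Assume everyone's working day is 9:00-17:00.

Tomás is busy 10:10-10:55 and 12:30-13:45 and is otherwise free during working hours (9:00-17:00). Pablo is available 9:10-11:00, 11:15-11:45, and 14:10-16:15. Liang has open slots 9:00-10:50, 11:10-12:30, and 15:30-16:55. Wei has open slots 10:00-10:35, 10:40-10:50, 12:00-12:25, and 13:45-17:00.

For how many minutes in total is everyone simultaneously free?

55 minutes

Tomás free within 09:00–17:00: 09:00–10:10, 10:55–12:30, 13:45–17:00.
Tomás ∩ Pablo: 09:10–10:10, 10:55–11:00, 11:15–11:45, 14:10–16:15.
Tomás ∩ Pablo ∩ Liang: 09:10–10:10, 11:15–11:45, 15:30–16:15.
Tomás ∩ Pablo ∩ Liang ∩ Wei: 10:00–10:10, 15:30–16:15.
Total common minutes: 10 + 45 = 55.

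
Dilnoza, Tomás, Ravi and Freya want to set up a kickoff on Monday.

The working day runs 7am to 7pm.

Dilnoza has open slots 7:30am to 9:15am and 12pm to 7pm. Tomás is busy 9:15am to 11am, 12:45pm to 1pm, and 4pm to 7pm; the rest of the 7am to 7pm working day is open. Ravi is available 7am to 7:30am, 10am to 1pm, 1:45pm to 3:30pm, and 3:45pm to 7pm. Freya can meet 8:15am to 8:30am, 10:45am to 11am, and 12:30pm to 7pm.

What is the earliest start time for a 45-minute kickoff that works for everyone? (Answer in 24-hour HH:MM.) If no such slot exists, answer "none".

13:45

Tomás free within 07:00–19:00: 07:00–09:15, 11:00–12:45, 13:00–16:00.
Dilnoza ∩ Tomás: 07:30–09:15, 12:00–12:45, 13:00–16:00.
Dilnoza ∩ Tomás ∩ Ravi: 12:00–12:45, 13:45–15:30, 15:45–16:00.
Dilnoza ∩ Tomás ∩ Ravi ∩ Freya: 12:30–12:45, 13:45–15:30, 15:45–16:00.
Windows ≥ 45 min: 13:45–15:30.
Earliest such window starts at 13:45.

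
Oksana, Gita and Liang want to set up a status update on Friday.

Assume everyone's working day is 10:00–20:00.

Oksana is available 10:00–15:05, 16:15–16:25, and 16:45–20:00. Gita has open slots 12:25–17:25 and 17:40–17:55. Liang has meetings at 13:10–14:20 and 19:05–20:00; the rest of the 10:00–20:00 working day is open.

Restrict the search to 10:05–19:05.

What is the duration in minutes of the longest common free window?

Liang free within 10:00–20:00: 10:00–13:10, 14:20–19:05.
Oksana ∩ Gita: 12:25–15:05, 16:15–16:25, 16:45–17:25, 17:40–17:55.
Oksana ∩ Gita ∩ Liang: 12:25–13:10, 14:20–15:05, 16:15–16:25, 16:45–17:25, 17:40–17:55.
Restricted to 10:05–19:05: 12:25–13:10, 14:20–15:05, 16:15–16:25, 16:45–17:25, 17:40–17:55.
Common window lengths: 45, 45, 10, 40, 15 min; longest is 45.

45 minutes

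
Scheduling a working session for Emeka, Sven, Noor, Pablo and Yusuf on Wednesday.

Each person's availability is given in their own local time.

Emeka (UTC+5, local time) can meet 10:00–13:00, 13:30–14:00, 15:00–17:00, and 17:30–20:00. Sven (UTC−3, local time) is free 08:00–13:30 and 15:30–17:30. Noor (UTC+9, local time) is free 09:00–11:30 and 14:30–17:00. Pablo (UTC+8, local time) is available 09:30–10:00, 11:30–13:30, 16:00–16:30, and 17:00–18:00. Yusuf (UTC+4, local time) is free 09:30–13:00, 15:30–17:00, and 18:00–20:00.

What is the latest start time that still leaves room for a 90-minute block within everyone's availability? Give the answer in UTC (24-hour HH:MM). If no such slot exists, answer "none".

Emeka → UTC: 05:00–08:00, 08:30–09:00, 10:00–12:00, 12:30–15:00.
Sven → UTC: 11:00–16:30, 18:30–20:30.
Noor → UTC: 00:00–02:30, 05:30–08:00.
Pablo → UTC: 01:30–02:00, 03:30–05:30, 08:00–08:30, 09:00–10:00.
Yusuf → UTC: 05:30–09:00, 11:30–13:00, 14:00–16:00.
Emeka ∩ Sven: 11:00–12:00, 12:30–15:00.
Emeka ∩ Sven ∩ Noor: (none).
Emeka ∩ Sven ∩ Noor ∩ Pablo: (none).
Emeka ∩ Sven ∩ Noor ∩ Pablo ∩ Yusuf: (none).
Windows ≥ 90 min: (none).

none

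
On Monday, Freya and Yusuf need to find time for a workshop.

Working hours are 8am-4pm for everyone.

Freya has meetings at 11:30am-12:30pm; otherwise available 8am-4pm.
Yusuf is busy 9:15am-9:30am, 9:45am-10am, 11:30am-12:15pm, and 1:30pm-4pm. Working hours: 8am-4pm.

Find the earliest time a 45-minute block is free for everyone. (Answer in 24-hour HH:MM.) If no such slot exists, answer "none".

08:00

Freya free within 08:00–16:00: 08:00–11:30, 12:30–16:00.
Yusuf free within 08:00–16:00: 08:00–09:15, 09:30–09:45, 10:00–11:30, 12:15–13:30.
Freya ∩ Yusuf: 08:00–09:15, 09:30–09:45, 10:00–11:30, 12:30–13:30.
Windows ≥ 45 min: 08:00–09:15, 10:00–11:30, 12:30–13:30.
Earliest such window starts at 08:00.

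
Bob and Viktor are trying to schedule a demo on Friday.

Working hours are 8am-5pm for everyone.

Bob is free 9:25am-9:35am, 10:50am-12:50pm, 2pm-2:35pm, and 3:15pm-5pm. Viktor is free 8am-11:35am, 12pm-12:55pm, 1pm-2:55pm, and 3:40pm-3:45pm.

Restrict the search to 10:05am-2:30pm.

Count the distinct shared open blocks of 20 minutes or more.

Bob ∩ Viktor: 09:25–09:35, 10:50–11:35, 12:00–12:50, 14:00–14:35, 15:40–15:45.
Restricted to 10:05–14:30: 10:50–11:35, 12:00–12:50, 14:00–14:30.
Windows ≥ 20 min: 10:50–11:35, 12:00–12:50, 14:00–14:30.
That's 3 windows.

3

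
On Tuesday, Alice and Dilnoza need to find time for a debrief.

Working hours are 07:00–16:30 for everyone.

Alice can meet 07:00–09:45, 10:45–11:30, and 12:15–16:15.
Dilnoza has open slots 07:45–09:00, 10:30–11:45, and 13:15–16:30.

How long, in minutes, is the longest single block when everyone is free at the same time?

Alice ∩ Dilnoza: 07:45–09:00, 10:45–11:30, 13:15–16:15.
Common window lengths: 75, 45, 180 min; longest is 180.

180 minutes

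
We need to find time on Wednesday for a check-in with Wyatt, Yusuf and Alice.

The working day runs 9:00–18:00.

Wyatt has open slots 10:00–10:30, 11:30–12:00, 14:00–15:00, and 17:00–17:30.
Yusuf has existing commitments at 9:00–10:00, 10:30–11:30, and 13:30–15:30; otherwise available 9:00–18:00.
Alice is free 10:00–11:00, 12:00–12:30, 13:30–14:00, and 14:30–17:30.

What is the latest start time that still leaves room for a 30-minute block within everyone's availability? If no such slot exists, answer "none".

17:00

Yusuf free within 09:00–18:00: 10:00–10:30, 11:30–13:30, 15:30–18:00.
Wyatt ∩ Yusuf: 10:00–10:30, 11:30–12:00, 17:00–17:30.
Wyatt ∩ Yusuf ∩ Alice: 10:00–10:30, 17:00–17:30.
Windows ≥ 30 min: 10:00–10:30, 17:00–17:30.
Latest start in the last window 17:00–17:30 is 17:30 − 30 min = 17:00.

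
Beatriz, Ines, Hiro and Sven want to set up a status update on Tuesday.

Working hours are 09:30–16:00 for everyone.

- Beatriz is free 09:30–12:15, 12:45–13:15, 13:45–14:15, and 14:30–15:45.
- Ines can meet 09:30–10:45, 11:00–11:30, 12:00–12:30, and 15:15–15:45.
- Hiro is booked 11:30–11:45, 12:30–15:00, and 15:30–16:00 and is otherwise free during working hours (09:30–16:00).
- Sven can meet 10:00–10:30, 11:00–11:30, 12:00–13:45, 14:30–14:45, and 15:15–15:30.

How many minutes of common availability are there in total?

Hiro free within 09:30–16:00: 09:30–11:30, 11:45–12:30, 15:00–15:30.
Beatriz ∩ Ines: 09:30–10:45, 11:00–11:30, 12:00–12:15, 15:15–15:45.
Beatriz ∩ Ines ∩ Hiro: 09:30–10:45, 11:00–11:30, 12:00–12:15, 15:15–15:30.
Beatriz ∩ Ines ∩ Hiro ∩ Sven: 10:00–10:30, 11:00–11:30, 12:00–12:15, 15:15–15:30.
Total common minutes: 30 + 30 + 15 + 15 = 90.

90 minutes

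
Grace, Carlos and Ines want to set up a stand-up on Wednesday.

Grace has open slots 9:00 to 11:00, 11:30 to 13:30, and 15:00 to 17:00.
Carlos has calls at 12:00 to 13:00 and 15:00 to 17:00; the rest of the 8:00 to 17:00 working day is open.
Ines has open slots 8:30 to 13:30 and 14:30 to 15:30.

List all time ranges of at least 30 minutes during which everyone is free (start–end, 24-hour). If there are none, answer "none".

09:00–11:00, 11:30–12:00, 13:00–13:30

Carlos free within 08:00–17:00: 08:00–12:00, 13:00–15:00.
Grace ∩ Carlos: 09:00–11:00, 11:30–12:00, 13:00–13:30.
Grace ∩ Carlos ∩ Ines: 09:00–11:00, 11:30–12:00, 13:00–13:30.
Windows ≥ 30 min: 09:00–11:00, 11:30–12:00, 13:00–13:30.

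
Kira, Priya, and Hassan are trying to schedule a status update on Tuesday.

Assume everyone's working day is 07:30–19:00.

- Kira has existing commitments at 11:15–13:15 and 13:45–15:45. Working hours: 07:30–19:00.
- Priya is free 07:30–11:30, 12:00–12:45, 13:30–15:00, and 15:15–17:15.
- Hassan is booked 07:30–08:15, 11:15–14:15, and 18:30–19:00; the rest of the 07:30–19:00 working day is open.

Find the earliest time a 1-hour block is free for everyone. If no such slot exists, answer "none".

Kira free within 07:30–19:00: 07:30–11:15, 13:15–13:45, 15:45–19:00.
Hassan free within 07:30–19:00: 08:15–11:15, 14:15–18:30.
Kira ∩ Priya: 07:30–11:15, 13:30–13:45, 15:45–17:15.
Kira ∩ Priya ∩ Hassan: 08:15–11:15, 15:45–17:15.
Windows ≥ 60 min: 08:15–11:15, 15:45–17:15.
Earliest such window starts at 08:15.

08:15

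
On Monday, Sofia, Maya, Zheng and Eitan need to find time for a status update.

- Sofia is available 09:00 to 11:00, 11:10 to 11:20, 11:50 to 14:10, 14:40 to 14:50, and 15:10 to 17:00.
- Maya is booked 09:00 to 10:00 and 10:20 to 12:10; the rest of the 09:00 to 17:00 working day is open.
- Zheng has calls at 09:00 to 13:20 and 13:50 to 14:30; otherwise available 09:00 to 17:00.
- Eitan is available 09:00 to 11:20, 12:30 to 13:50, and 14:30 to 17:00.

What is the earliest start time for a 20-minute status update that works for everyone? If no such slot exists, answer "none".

Maya free within 09:00–17:00: 10:00–10:20, 12:10–17:00.
Zheng free within 09:00–17:00: 13:20–13:50, 14:30–17:00.
Sofia ∩ Maya: 10:00–10:20, 12:10–14:10, 14:40–14:50, 15:10–17:00.
Sofia ∩ Maya ∩ Zheng: 13:20–13:50, 14:40–14:50, 15:10–17:00.
Sofia ∩ Maya ∩ Zheng ∩ Eitan: 13:20–13:50, 14:40–14:50, 15:10–17:00.
Windows ≥ 20 min: 13:20–13:50, 15:10–17:00.
Earliest such window starts at 13:20.

13:20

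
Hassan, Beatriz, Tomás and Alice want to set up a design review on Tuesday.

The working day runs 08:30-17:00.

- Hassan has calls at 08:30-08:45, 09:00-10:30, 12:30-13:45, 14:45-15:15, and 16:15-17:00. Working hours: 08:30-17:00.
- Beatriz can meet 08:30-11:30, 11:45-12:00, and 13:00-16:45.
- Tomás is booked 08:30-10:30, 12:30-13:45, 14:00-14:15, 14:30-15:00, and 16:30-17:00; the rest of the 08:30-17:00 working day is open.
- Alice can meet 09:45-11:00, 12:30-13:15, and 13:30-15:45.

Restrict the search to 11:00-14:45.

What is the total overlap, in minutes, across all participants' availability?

30 minutes

Hassan free within 08:30–17:00: 08:45–09:00, 10:30–12:30, 13:45–14:45, 15:15–16:15.
Tomás free within 08:30–17:00: 10:30–12:30, 13:45–14:00, 14:15–14:30, 15:00–16:30.
Hassan ∩ Beatriz: 08:45–09:00, 10:30–11:30, 11:45–12:00, 13:45–14:45, 15:15–16:15.
Hassan ∩ Beatriz ∩ Tomás: 10:30–11:30, 11:45–12:00, 13:45–14:00, 14:15–14:30, 15:15–16:15.
Hassan ∩ Beatriz ∩ Tomás ∩ Alice: 10:30–11:00, 13:45–14:00, 14:15–14:30, 15:15–15:45.
Restricted to 11:00–14:45: 13:45–14:00, 14:15–14:30.
Total common minutes: 15 + 15 = 30.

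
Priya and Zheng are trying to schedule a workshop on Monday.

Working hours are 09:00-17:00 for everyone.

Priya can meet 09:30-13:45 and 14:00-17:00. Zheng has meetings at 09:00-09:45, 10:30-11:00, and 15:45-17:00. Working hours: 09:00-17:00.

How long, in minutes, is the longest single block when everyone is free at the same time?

Zheng free within 09:00–17:00: 09:45–10:30, 11:00–15:45.
Priya ∩ Zheng: 09:45–10:30, 11:00–13:45, 14:00–15:45.
Common window lengths: 45, 165, 105 min; longest is 165.

165 minutes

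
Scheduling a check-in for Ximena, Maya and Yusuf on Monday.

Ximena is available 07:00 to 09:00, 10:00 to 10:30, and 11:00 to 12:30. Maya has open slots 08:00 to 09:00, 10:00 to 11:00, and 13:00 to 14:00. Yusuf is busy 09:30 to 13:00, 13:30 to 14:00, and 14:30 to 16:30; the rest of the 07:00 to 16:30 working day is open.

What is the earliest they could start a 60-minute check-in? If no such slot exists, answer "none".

08:00

Yusuf free within 07:00–16:30: 07:00–09:30, 13:00–13:30, 14:00–14:30.
Ximena ∩ Maya: 08:00–09:00, 10:00–10:30.
Ximena ∩ Maya ∩ Yusuf: 08:00–09:00.
Windows ≥ 60 min: 08:00–09:00.
Earliest such window starts at 08:00.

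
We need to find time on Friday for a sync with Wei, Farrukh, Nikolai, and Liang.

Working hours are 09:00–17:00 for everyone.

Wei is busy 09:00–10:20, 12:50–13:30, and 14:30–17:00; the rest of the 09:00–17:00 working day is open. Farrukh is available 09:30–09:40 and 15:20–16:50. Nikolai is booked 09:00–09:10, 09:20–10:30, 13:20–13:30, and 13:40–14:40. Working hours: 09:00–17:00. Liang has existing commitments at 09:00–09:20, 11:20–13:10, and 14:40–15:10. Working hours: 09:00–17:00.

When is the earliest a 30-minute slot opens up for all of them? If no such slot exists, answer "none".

Wei free within 09:00–17:00: 10:20–12:50, 13:30–14:30.
Nikolai free within 09:00–17:00: 09:10–09:20, 10:30–13:20, 13:30–13:40, 14:40–17:00.
Liang free within 09:00–17:00: 09:20–11:20, 13:10–14:40, 15:10–17:00.
Wei ∩ Farrukh: (none).
Wei ∩ Farrukh ∩ Nikolai: (none).
Wei ∩ Farrukh ∩ Nikolai ∩ Liang: (none).
Windows ≥ 30 min: (none).

none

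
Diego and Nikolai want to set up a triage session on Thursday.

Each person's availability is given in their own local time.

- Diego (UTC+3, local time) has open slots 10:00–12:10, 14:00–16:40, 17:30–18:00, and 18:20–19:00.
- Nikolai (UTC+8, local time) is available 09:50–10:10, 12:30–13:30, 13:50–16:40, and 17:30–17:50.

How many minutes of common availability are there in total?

Diego → UTC: 07:00–09:10, 11:00–13:40, 14:30–15:00, 15:20–16:00.
Nikolai → UTC: 01:50–02:10, 04:30–05:30, 05:50–08:40, 09:30–09:50.
Diego ∩ Nikolai: 07:00–08:40.
Total common minutes: 100.

100 minutes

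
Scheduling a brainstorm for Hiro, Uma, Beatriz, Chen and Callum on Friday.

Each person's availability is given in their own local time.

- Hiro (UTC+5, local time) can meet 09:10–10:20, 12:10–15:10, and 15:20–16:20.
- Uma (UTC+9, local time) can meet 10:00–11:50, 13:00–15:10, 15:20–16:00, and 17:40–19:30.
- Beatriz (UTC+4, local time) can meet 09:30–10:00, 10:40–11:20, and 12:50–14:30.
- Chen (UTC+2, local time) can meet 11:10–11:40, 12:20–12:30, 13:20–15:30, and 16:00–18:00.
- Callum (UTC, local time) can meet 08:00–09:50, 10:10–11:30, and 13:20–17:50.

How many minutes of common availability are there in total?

Hiro → UTC: 04:10–05:20, 07:10–10:10, 10:20–11:20.
Uma → UTC: 01:00–02:50, 04:00–06:10, 06:20–07:00, 08:40–10:30.
Beatriz → UTC: 05:30–06:00, 06:40–07:20, 08:50–10:30.
Chen → UTC: 09:10–09:40, 10:20–10:30, 11:20–13:30, 14:00–16:00.
Callum → UTC: 08:00–09:50, 10:10–11:30, 13:20–17:50.
Hiro ∩ Uma: 04:10–05:20, 08:40–10:10, 10:20–10:30.
Hiro ∩ Uma ∩ Beatriz: 08:50–10:10, 10:20–10:30.
Hiro ∩ Uma ∩ Beatriz ∩ Chen: 09:10–09:40, 10:20–10:30.
Hiro ∩ Uma ∩ Beatriz ∩ Chen ∩ Callum: 09:10–09:40, 10:20–10:30.
Total common minutes: 30 + 10 = 40.

40 minutes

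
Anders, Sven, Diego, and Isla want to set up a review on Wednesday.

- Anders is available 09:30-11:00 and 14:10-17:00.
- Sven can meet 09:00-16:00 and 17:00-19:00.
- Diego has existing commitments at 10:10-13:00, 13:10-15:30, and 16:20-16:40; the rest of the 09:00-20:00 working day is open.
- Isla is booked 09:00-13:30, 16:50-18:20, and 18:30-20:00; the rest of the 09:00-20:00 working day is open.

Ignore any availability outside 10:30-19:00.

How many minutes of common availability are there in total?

30 minutes

Diego free within 09:00–20:00: 09:00–10:10, 13:00–13:10, 15:30–16:20, 16:40–20:00.
Isla free within 09:00–20:00: 13:30–16:50, 18:20–18:30.
Anders ∩ Sven: 09:30–11:00, 14:10–16:00.
Anders ∩ Sven ∩ Diego: 09:30–10:10, 15:30–16:00.
Anders ∩ Sven ∩ Diego ∩ Isla: 15:30–16:00.
Restricted to 10:30–19:00: 15:30–16:00.
Total common minutes: 30.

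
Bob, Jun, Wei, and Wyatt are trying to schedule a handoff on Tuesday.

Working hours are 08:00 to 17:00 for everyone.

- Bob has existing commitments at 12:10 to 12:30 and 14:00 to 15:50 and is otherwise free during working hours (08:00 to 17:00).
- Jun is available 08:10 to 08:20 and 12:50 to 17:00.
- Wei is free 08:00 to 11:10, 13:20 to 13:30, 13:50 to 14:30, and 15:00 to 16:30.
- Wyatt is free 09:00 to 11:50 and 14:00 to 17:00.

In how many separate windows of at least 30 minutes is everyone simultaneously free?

1

Bob free within 08:00–17:00: 08:00–12:10, 12:30–14:00, 15:50–17:00.
Bob ∩ Jun: 08:10–08:20, 12:50–14:00, 15:50–17:00.
Bob ∩ Jun ∩ Wei: 08:10–08:20, 13:20–13:30, 13:50–14:00, 15:50–16:30.
Bob ∩ Jun ∩ Wei ∩ Wyatt: 15:50–16:30.
Windows ≥ 30 min: 15:50–16:30.
That's 1 window.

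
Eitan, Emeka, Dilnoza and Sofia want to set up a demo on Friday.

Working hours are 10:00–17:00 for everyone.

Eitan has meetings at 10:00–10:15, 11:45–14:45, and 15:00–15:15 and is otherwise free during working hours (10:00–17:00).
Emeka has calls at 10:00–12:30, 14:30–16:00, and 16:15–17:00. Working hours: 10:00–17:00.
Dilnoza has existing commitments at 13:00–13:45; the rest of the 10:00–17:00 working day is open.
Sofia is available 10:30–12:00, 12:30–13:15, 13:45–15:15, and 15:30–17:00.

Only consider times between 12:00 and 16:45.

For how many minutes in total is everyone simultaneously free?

15 minutes

Eitan free within 10:00–17:00: 10:15–11:45, 14:45–15:00, 15:15–17:00.
Emeka free within 10:00–17:00: 12:30–14:30, 16:00–16:15.
Dilnoza free within 10:00–17:00: 10:00–13:00, 13:45–17:00.
Eitan ∩ Emeka: 16:00–16:15.
Eitan ∩ Emeka ∩ Dilnoza: 16:00–16:15.
Eitan ∩ Emeka ∩ Dilnoza ∩ Sofia: 16:00–16:15.
Restricted to 12:00–16:45: 16:00–16:15.
Total common minutes: 15.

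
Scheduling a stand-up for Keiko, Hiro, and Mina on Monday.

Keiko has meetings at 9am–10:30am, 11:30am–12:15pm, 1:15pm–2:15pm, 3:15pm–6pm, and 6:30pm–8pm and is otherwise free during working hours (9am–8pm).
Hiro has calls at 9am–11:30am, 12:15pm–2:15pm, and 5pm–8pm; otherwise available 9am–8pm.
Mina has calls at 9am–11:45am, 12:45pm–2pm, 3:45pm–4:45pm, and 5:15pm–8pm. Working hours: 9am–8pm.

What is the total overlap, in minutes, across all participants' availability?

Keiko free within 09:00–20:00: 10:30–11:30, 12:15–13:15, 14:15–15:15, 18:00–18:30.
Hiro free within 09:00–20:00: 11:30–12:15, 14:15–17:00.
Mina free within 09:00–20:00: 11:45–12:45, 14:00–15:45, 16:45–17:15.
Keiko ∩ Hiro: 14:15–15:15.
Keiko ∩ Hiro ∩ Mina: 14:15–15:15.
Total common minutes: 60.

60 minutes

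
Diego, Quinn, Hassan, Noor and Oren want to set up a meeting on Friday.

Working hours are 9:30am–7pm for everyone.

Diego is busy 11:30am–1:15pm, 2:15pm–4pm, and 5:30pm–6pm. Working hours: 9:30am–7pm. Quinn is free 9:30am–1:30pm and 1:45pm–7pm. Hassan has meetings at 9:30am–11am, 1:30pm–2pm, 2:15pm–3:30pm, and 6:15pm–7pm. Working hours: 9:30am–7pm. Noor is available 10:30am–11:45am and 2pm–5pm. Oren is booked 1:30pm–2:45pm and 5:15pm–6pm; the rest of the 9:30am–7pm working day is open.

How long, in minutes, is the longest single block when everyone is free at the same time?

Diego free within 09:30–19:00: 09:30–11:30, 13:15–14:15, 16:00–17:30, 18:00–19:00.
Hassan free within 09:30–19:00: 11:00–13:30, 14:00–14:15, 15:30–18:15.
Oren free within 09:30–19:00: 09:30–13:30, 14:45–17:15, 18:00–19:00.
Diego ∩ Quinn: 09:30–11:30, 13:15–13:30, 13:45–14:15, 16:00–17:30, 18:00–19:00.
Diego ∩ Quinn ∩ Hassan: 11:00–11:30, 13:15–13:30, 14:00–14:15, 16:00–17:30, 18:00–18:15.
Diego ∩ Quinn ∩ Hassan ∩ Noor: 11:00–11:30, 14:00–14:15, 16:00–17:00.
Diego ∩ Quinn ∩ Hassan ∩ Noor ∩ Oren: 11:00–11:30, 16:00–17:00.
Common window lengths: 30, 60 min; longest is 60.

60 minutes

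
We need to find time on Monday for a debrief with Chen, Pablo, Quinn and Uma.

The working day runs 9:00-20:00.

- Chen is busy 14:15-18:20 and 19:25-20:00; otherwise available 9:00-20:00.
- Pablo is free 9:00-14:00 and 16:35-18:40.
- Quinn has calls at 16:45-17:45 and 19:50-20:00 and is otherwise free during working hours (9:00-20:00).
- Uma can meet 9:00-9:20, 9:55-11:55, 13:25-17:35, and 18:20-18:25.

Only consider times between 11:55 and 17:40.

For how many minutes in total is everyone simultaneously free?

35 minutes

Chen free within 09:00–20:00: 09:00–14:15, 18:20–19:25.
Quinn free within 09:00–20:00: 09:00–16:45, 17:45–19:50.
Chen ∩ Pablo: 09:00–14:00, 18:20–18:40.
Chen ∩ Pablo ∩ Quinn: 09:00–14:00, 18:20–18:40.
Chen ∩ Pablo ∩ Quinn ∩ Uma: 09:00–09:20, 09:55–11:55, 13:25–14:00, 18:20–18:25.
Restricted to 11:55–17:40: 13:25–14:00.
Total common minutes: 35.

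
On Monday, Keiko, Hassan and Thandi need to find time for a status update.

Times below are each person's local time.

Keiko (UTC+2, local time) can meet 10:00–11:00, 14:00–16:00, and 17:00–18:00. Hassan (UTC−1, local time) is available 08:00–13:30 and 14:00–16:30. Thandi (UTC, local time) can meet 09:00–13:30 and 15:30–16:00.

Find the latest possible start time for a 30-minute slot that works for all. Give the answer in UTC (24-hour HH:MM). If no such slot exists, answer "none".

15:30

Keiko → UTC: 08:00–09:00, 12:00–14:00, 15:00–16:00.
Hassan → UTC: 09:00–14:30, 15:00–17:30.
Thandi → UTC: 09:00–13:30, 15:30–16:00.
Keiko ∩ Hassan: 12:00–14:00, 15:00–16:00.
Keiko ∩ Hassan ∩ Thandi: 12:00–13:30, 15:30–16:00.
Windows ≥ 30 min: 12:00–13:30, 15:30–16:00.
Latest start in the last window 15:30–16:00 is 16:00 − 30 min = 15:30.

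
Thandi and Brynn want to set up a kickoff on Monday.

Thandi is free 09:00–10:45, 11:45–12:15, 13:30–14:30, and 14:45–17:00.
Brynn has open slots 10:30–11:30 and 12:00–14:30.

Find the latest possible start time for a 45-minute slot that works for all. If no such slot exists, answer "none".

Thandi ∩ Brynn: 10:30–10:45, 12:00–12:15, 13:30–14:30.
Windows ≥ 45 min: 13:30–14:30.
Latest start in the last window 13:30–14:30 is 14:30 − 45 min = 13:45.

13:45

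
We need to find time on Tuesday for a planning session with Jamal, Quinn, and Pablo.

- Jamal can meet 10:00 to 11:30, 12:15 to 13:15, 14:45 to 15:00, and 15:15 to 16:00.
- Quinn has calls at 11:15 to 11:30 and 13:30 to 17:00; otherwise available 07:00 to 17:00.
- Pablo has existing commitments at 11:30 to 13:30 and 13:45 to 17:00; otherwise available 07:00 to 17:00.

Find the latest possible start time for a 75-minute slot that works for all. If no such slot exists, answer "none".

Quinn free within 07:00–17:00: 07:00–11:15, 11:30–13:30.
Pablo free within 07:00–17:00: 07:00–11:30, 13:30–13:45.
Jamal ∩ Quinn: 10:00–11:15, 12:15–13:15.
Jamal ∩ Quinn ∩ Pablo: 10:00–11:15.
Windows ≥ 75 min: 10:00–11:15.
Latest start in the last window 10:00–11:15 is 11:15 − 75 min = 10:00.

10:00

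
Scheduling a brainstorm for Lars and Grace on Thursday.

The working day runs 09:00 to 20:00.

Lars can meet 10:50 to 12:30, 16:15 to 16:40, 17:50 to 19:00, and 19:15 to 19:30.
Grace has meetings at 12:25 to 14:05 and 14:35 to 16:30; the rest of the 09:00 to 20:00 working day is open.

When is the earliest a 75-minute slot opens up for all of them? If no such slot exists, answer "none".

Grace free within 09:00–20:00: 09:00–12:25, 14:05–14:35, 16:30–20:00.
Lars ∩ Grace: 10:50–12:25, 16:30–16:40, 17:50–19:00, 19:15–19:30.
Windows ≥ 75 min: 10:50–12:25.
Earliest such window starts at 10:50.

10:50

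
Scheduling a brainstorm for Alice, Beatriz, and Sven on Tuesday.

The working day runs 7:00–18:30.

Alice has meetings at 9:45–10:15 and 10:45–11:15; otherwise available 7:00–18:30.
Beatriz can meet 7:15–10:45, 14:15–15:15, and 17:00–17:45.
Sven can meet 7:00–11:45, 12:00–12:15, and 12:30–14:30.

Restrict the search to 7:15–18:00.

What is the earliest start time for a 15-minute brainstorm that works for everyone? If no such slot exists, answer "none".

Alice free within 07:00–18:30: 07:00–09:45, 10:15–10:45, 11:15–18:30.
Alice ∩ Beatriz: 07:15–09:45, 10:15–10:45, 14:15–15:15, 17:00–17:45.
Alice ∩ Beatriz ∩ Sven: 07:15–09:45, 10:15–10:45, 14:15–14:30.
Restricted to 07:15–18:00: 07:15–09:45, 10:15–10:45, 14:15–14:30.
Windows ≥ 15 min: 07:15–09:45, 10:15–10:45, 14:15–14:30.
Earliest such window starts at 07:15.

07:15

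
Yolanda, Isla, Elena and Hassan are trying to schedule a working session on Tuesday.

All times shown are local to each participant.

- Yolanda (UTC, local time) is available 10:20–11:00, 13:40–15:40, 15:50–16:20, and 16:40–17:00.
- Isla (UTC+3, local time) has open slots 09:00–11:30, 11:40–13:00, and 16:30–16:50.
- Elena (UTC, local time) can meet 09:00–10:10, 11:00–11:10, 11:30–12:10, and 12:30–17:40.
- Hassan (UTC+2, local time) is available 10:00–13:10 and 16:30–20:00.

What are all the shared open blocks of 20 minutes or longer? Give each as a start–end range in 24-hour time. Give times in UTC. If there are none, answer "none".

none

Yolanda → UTC: 10:20–11:00, 13:40–15:40, 15:50–16:20, 16:40–17:00.
Isla → UTC: 06:00–08:30, 08:40–10:00, 13:30–13:50.
Elena → UTC: 09:00–10:10, 11:00–11:10, 11:30–12:10, 12:30–17:40.
Hassan → UTC: 08:00–11:10, 14:30–18:00.
Yolanda ∩ Isla: 13:40–13:50.
Yolanda ∩ Isla ∩ Elena: 13:40–13:50.
Yolanda ∩ Isla ∩ Elena ∩ Hassan: (none).
Windows ≥ 20 min: (none).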